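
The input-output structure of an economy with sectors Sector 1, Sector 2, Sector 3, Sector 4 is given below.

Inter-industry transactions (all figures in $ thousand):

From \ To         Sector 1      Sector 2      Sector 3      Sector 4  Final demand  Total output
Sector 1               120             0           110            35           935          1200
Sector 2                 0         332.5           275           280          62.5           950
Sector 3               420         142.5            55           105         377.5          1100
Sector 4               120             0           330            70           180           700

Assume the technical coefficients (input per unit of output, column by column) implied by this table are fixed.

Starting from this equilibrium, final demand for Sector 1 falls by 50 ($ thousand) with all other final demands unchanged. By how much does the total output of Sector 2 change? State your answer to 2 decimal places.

Technical coefficients a_ij = z_ij / X_j:
  a_11 = 120/1200 = 0.10, a_21 = 0/1200 = 0.00, a_31 = 420/1200 = 0.35, a_41 = 120/1200 = 0.10
  a_12 = 0/950 = 0.00, a_22 = 332.5/950 = 0.35, a_32 = 142.5/950 = 0.15, a_42 = 0/950 = 0.00
  a_13 = 110/1100 = 0.10, a_23 = 275/1100 = 0.25, a_33 = 55/1100 = 0.05, a_43 = 330/1100 = 0.30
  a_14 = 35/700 = 0.05, a_24 = 280/700 = 0.40, a_34 = 105/700 = 0.15, a_44 = 70/700 = 0.10
I − A =
  [   0.90     0.00    -0.10    -0.05]
  [   0.00     0.65    -0.25    -0.40]
  [  -0.35    -0.15     0.95    -0.15]
  [  -0.10     0.00    -0.30     0.90]
Compute the cofactors C_ij = (−1)^(i+j)·(3×3 minor ij) of I−A; the adjugate is their transpose:
adj(I−A) = Cᵀ =
  [ 0.474750   0.015750   0.068250   0.044750]
  [ 0.162500   0.686000   0.313250   0.366125]
  [ 0.220500   0.120750   0.523250   0.153125]
  [ 0.126250   0.042000   0.182000   0.499250]
det(I−A) = Σ_j (I−A)_1j·C_1j = (0.90)(0.474750) + (0.00)(0.162500) + (-0.10)(0.220500) + (-0.05)(0.126250) = 0.3989125
(I − A)⁻¹ = adj(I−A) / det(I−A) ≈
  [   1.1901     0.0395     0.1711     0.1122]
  [   0.4074     1.7197     0.7853     0.9178]
  [   0.5528     0.3027     1.3117     0.3839]
  [   0.3165     0.1053     0.4562     1.2515]
Δx = (I − A)⁻¹ Δd with Δd having -50 in the Sector 1 component and 0 elsewhere.
So Δx_2 = L_21 · (-50), where L_21 = adj(I−A)_21 / det(I−A) = 0.162500 / 0.3989125.
Δx_2 = 0.162500 × (-50) / 0.3989125 = -8.125 / 0.3989125 ≈ -20.37.

Δx_2 = -20.37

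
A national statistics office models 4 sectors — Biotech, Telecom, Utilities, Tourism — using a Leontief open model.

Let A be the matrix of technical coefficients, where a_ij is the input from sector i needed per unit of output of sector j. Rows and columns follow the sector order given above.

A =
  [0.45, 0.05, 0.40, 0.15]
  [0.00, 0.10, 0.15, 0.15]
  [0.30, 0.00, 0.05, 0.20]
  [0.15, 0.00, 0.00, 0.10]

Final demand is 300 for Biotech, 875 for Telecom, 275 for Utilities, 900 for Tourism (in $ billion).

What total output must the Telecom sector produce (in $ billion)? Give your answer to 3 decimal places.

I − A =
  [   0.55    -0.05    -0.40    -0.15]
  [   0.00     0.90    -0.15    -0.15]
  [  -0.30     0.00     0.95    -0.20]
  [  -0.15     0.00     0.00     0.90]
Compute the cofactors C_ij = (−1)^(i+j)·(3×3 minor ij) of I−A; the adjugate is their transpose:
adj(I−A) = Cᵀ =
  [ 0.769500   0.042750   0.330750   0.208875]
  [ 0.066375   0.328875   0.079875   0.083625]
  [ 0.270000   0.015000   0.424125   0.141750]
  [ 0.128250   0.007125   0.055125   0.360000]
det(I−A) = Σ_j (I−A)_1j·C_1j = (0.55)(0.769500) + (-0.05)(0.066375) + (-0.40)(0.270000) + (-0.15)(0.128250) = 0.29266875
(I − A)⁻¹ = adj(I−A) / det(I−A) ≈
  [   2.6293     0.1461     1.1301     0.7137]
  [   0.2268     1.1237     0.2729     0.2857]
  [   0.9225     0.0513     1.4492     0.4843]
  [   0.4382     0.0243     0.1884     1.2301]
x = (I − A)⁻¹ d = adj(I−A)·d / det(I−A), with det(I−A) = 0.29266875:
  x_1 = (0.769500·300 + 0.042750·875 + 0.330750·275 + 0.208875·900) / 0.29266875 = 547.20 / 0.29266875 ≈ 1869.691
  x_2 = (0.066375·300 + 0.328875·875 + 0.079875·275 + 0.083625·900) / 0.29266875 = 404.90625 / 0.29266875 ≈ 1383.497
  x_3 = (0.270000·300 + 0.015000·875 + 0.424125·275 + 0.141750·900) / 0.29266875 = 338.334375 / 0.29266875 ≈ 1156.032
  x_4 = (0.128250·300 + 0.007125·875 + 0.055125·275 + 0.360000·900) / 0.29266875 = 383.86875 / 0.29266875 ≈ 1311.615

x_2 = 1383.497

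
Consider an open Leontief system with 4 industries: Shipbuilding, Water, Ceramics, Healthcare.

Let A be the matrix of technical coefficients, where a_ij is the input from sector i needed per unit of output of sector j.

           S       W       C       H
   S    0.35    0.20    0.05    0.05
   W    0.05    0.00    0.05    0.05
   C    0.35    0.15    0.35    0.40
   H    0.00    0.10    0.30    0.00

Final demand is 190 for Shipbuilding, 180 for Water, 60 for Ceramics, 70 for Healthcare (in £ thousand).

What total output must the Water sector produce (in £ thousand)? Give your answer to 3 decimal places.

x_W = 240.793

I − A =
  [   0.65    -0.20    -0.05    -0.05]
  [  -0.05     1.00    -0.05    -0.05]
  [  -0.35    -0.15     0.65    -0.40]
  [   0.00    -0.10    -0.30     1.00]
Compute the cofactors C_ij = (−1)^(i+j)·(3×3 minor ij) of I−A; the adjugate is their transpose:
adj(I−A) = Cᵀ =
  [ 0.51500   0.12100   0.07800   0.06300]
  [ 0.04925   0.32175   0.04550   0.03675]
  [ 0.35775   0.19525   0.63650   0.28225]
  [ 0.11225   0.09075   0.19550   0.38975]
det(I−A) = Σ_j (I−A)_1j·C_1j = (0.65)(0.51500) + (-0.20)(0.04925) + (-0.05)(0.35775) + (-0.05)(0.11225) = 0.3014
(I − A)⁻¹ = adj(I−A) / det(I−A) ≈
  [   1.7087     0.4015     0.2588     0.2090]
  [   0.1634     1.0675     0.1510     0.1219]
  [   1.1870     0.6478     2.1118     0.9365]
  [   0.3724     0.3011     0.6486     1.2931]
x = (I − A)⁻¹ d = adj(I−A)·d / det(I−A), with det(I−A) = 0.3014:
  x_S = (0.51500·190 + 0.12100·180 + 0.07800·60 + 0.06300·70) / 0.3014 = 128.72 / 0.3014 ≈ 427.074
  x_W = (0.04925·190 + 0.32175·180 + 0.04550·60 + 0.03675·70) / 0.3014 = 72.575 / 0.3014 ≈ 240.793
  x_C = (0.35775·190 + 0.19525·180 + 0.63650·60 + 0.28225·70) / 0.3014 = 161.065 / 0.3014 ≈ 534.390
  x_H = (0.11225·190 + 0.09075·180 + 0.19550·60 + 0.38975·70) / 0.3014 = 76.675 / 0.3014 ≈ 254.396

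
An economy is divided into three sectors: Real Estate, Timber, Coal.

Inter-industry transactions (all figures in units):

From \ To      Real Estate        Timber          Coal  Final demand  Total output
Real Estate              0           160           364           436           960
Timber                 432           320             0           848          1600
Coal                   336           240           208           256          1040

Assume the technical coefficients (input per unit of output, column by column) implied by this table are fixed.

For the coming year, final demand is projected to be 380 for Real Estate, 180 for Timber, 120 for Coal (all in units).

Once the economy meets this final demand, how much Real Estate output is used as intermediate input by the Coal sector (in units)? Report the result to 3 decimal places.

z_13 = 185.711

Technical coefficients a_ij = z_ij / X_j:
  a_11 = 0/960 = 0.00, a_21 = 432/960 = 0.45, a_31 = 336/960 = 0.35
  a_12 = 160/1600 = 0.10, a_22 = 320/1600 = 0.20, a_32 = 240/1600 = 0.15
  a_13 = 364/1040 = 0.35, a_23 = 0/1040 = 0.00, a_33 = 208/1040 = 0.20
I − A =
  [   1.00    -0.10    -0.35]
  [  -0.45     0.80     0.00]
  [  -0.35    -0.15     0.80]
Cofactors of I−A, C_ij = (−1)^(i+j)·(minor ij) (rows/columns in the sector order above):
  C_11 = (0.80)(0.80) − (0.00)(-0.15) = 0.6400
  C_12 = −[(-0.45)(0.80) − (0.00)(-0.35)] = 0.3600
  C_13 = (-0.45)(-0.15) − (0.80)(-0.35) = 0.3475
  C_21 = −[(-0.10)(0.80) − (-0.35)(-0.15)] = 0.1325
  C_22 = (1.00)(0.80) − (-0.35)(-0.35) = 0.6775
  C_23 = −[(1.00)(-0.15) − (-0.10)(-0.35)] = 0.1850
  C_31 = (-0.10)(0.00) − (-0.35)(0.80) = 0.2800
  C_32 = −[(1.00)(0.00) − (-0.35)(-0.45)] = 0.1575
  C_33 = (1.00)(0.80) − (-0.10)(-0.45) = 0.7550
det(I−A) = Σ_j (I−A)_1j·C_1j = (1.00)(0.6400) + (-0.10)(0.3600) + (-0.35)(0.3475) = 0.482375
adj(I−A) = Cᵀ =
  [ 0.6400   0.1325   0.2800]
  [ 0.3600   0.6775   0.1575]
  [ 0.3475   0.1850   0.7550]
(I − A)⁻¹ = adj(I−A) / det(I−A) ≈
  [   1.3268     0.2747     0.5805]
  [   0.7463     1.4045     0.3265]
  [   0.7204     0.3835     1.5652]
First solve x = (I − A)⁻¹ d = adj(I−A)·d / det(I−A); in particular x_3 = (0.3475·380 + 0.1850·180 + 0.7550·120) / 0.482375 = 255.95 / 0.482375 ≈ 530.60378.
Intermediate flow from 1 to 3: z_13 = a_13 · x_3 = 0.35 × 255.95 / 0.482375 = 89.5825 / 0.482375 ≈ 185.711.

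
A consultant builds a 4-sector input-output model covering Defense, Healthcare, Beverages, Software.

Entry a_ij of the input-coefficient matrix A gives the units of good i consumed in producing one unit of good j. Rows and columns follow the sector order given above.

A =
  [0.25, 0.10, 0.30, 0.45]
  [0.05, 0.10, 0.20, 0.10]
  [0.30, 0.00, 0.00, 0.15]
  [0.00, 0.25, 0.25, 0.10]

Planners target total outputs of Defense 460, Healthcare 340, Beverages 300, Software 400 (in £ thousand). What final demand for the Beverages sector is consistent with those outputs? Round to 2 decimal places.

I − A =
  [   0.75    -0.10    -0.30    -0.45]
  [  -0.05     0.90    -0.20    -0.10]
  [  -0.30     0.00     1.00    -0.15]
  [   0.00    -0.25    -0.25     0.90]
d = (I − A) x:
  d_1 = (+0.75)·460 + (-0.10)·340 + (-0.30)·300 + (-0.45)·400 = 41.00
  d_2 = (-0.05)·460 + (+0.90)·340 + (-0.20)·300 + (-0.10)·400 = 183.00
  d_3 = (-0.30)·460 + (+0.00)·340 + (+1.00)·300 + (-0.15)·400 = 102.00
  d_4 = (+0.00)·460 + (-0.25)·340 + (-0.25)·300 + (+0.90)·400 = 200.00

d_3 = 102.00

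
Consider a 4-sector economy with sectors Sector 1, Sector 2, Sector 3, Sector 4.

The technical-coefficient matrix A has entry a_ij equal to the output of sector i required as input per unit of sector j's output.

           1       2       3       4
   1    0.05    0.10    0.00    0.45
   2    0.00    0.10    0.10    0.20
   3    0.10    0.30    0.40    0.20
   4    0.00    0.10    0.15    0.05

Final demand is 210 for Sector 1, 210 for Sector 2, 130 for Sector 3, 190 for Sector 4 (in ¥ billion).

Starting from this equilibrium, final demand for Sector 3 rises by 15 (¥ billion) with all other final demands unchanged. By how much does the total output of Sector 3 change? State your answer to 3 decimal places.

Δx_3 = 29.380

I − A =
  [   0.95    -0.10     0.00    -0.45]
  [   0.00     0.90    -0.10    -0.20]
  [  -0.10    -0.30     0.60    -0.20]
  [   0.00    -0.10    -0.15     0.95]
Compute the cofactors C_ij = (−1)^(i+j)·(3×3 minor ij) of I−A; the adjugate is their transpose:
adj(I−A) = Cᵀ =
  [ 0.43450   0.10125   0.07775   0.24350]
  [ 0.01250   0.50625   0.11875   0.13750]
  [ 0.08350   0.30375   0.79325   0.27050]
  [ 0.01450   0.10125   0.13775   0.48350]
det(I−A) = Σ_j (I−A)_1j·C_1j = (0.95)(0.43450) + (-0.10)(0.01250) + (0.00)(0.08350) + (-0.45)(0.01450) = 0.4050
(I − A)⁻¹ = adj(I−A) / det(I−A) ≈
  [   1.0728     0.2500     0.1920     0.6012]
  [   0.0309     1.2500     0.2932     0.3395]
  [   0.2062     0.7500     1.9586     0.6679]
  [   0.0358     0.2500     0.3401     1.1938]
Δx = (I − A)⁻¹ Δd with Δd having +15 in the Sector 3 component and 0 elsewhere.
So Δx_3 = L_33 · (+15), where L_33 = adj(I−A)_33 / det(I−A) = 0.79325 / 0.4050.
Δx_3 = 0.79325 × (+15) / 0.4050 = 11.89875 / 0.4050 ≈ 29.380.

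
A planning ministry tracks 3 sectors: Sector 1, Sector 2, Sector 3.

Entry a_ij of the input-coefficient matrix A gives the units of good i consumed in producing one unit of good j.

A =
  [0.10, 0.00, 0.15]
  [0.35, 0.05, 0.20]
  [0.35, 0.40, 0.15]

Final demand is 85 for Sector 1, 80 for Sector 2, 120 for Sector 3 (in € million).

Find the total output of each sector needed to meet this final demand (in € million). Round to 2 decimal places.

I − A =
  [   0.90     0.00    -0.15]
  [  -0.35     0.95    -0.20]
  [  -0.35    -0.40     0.85]
Cofactors of I−A, C_ij = (−1)^(i+j)·(minor ij) (rows/columns in the sector order above):
  C_11 = (0.95)(0.85) − (-0.20)(-0.40) = 0.7275
  C_12 = −[(-0.35)(0.85) − (-0.20)(-0.35)] = 0.3675
  C_13 = (-0.35)(-0.40) − (0.95)(-0.35) = 0.4725
  C_21 = −[(0.00)(0.85) − (-0.15)(-0.40)] = 0.0600
  C_22 = (0.90)(0.85) − (-0.15)(-0.35) = 0.7125
  C_23 = −[(0.90)(-0.40) − (0.00)(-0.35)] = 0.3600
  C_31 = (0.00)(-0.20) − (-0.15)(0.95) = 0.1425
  C_32 = −[(0.90)(-0.20) − (-0.15)(-0.35)] = 0.2325
  C_33 = (0.90)(0.95) − (0.00)(-0.35) = 0.8550
det(I−A) = Σ_j (I−A)_1j·C_1j = (0.90)(0.7275) + (0.00)(0.3675) + (-0.15)(0.4725) = 0.583875
adj(I−A) = Cᵀ =
  [ 0.7275   0.0600   0.1425]
  [ 0.3675   0.7125   0.2325]
  [ 0.4725   0.3600   0.8550]
(I − A)⁻¹ = adj(I−A) / det(I−A) ≈
  [   1.2460     0.1028     0.2441]
  [   0.6294     1.2203     0.3982]
  [   0.8092     0.6166     1.4644]
x = (I − A)⁻¹ d = adj(I−A)·d / det(I−A), with det(I−A) = 0.583875:
  x_1 = (0.7275·85 + 0.0600·80 + 0.1425·120) / 0.583875 = 83.7375 / 0.583875 ≈ 143.42
  x_2 = (0.3675·85 + 0.7125·80 + 0.2325·120) / 0.583875 = 116.1375 / 0.583875 ≈ 198.91
  x_3 = (0.4725·85 + 0.3600·80 + 0.8550·120) / 0.583875 = 171.5625 / 0.583875 ≈ 293.83

x_1 = 143.42, x_2 = 198.91, x_3 = 293.83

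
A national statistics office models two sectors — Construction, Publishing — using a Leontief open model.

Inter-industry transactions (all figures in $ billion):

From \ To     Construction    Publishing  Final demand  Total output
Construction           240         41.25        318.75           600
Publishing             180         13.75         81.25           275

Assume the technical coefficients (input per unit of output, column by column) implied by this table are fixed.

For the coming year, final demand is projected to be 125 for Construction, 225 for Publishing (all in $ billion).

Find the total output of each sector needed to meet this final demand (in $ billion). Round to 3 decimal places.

Technical coefficients a_ij = z_ij / X_j:
  a_11 = 240/600 = 0.40, a_21 = 180/600 = 0.30
  a_12 = 41.25/275 = 0.15, a_22 = 13.75/275 = 0.05
I − A =
  [   0.60    -0.15]
  [  -0.30     0.95]
det(I−A) = (0.60)(0.95) − (-0.15)(-0.30) = 0.5250
adj(I−A) = [[0.95, 0.15], [0.30, 0.60]]
(I − A)⁻¹ = adj(I−A) / det(I−A) ≈
  [   1.8095     0.2857]
  [   0.5714     1.1429]
x = (I − A)⁻¹ d = adj(I−A)·d / det(I−A), with det(I−A) = 0.5250:
  x_1 = (0.95·125 + 0.15·225) / 0.5250 = 152.50 / 0.5250 ≈ 290.476
  x_2 = (0.30·125 + 0.60·225) / 0.5250 = 172.50 / 0.5250 ≈ 328.571

x_1 = 290.476, x_2 = 328.571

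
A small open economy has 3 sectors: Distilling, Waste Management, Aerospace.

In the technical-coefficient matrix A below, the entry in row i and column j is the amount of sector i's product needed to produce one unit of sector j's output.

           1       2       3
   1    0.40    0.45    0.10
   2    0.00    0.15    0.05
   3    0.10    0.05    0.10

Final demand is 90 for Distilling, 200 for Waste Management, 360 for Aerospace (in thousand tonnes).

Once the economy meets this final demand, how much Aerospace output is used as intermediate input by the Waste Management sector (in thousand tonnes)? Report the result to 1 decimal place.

I − A =
  [   0.60    -0.45    -0.10]
  [   0.00     0.85    -0.05]
  [  -0.10    -0.05     0.90]
Cofactors of I−A, C_ij = (−1)^(i+j)·(minor ij) (rows/columns in the sector order above):
  C_11 = (0.85)(0.90) − (-0.05)(-0.05) = 0.7625
  C_12 = −[(0.00)(0.90) − (-0.05)(-0.10)] = 0.0050
  C_13 = (0.00)(-0.05) − (0.85)(-0.10) = 0.0850
  C_21 = −[(-0.45)(0.90) − (-0.10)(-0.05)] = 0.4100
  C_22 = (0.60)(0.90) − (-0.10)(-0.10) = 0.5300
  C_23 = −[(0.60)(-0.05) − (-0.45)(-0.10)] = 0.0750
  C_31 = (-0.45)(-0.05) − (-0.10)(0.85) = 0.1075
  C_32 = −[(0.60)(-0.05) − (-0.10)(0.00)] = 0.0300
  C_33 = (0.60)(0.85) − (-0.45)(0.00) = 0.5100
det(I−A) = Σ_j (I−A)_1j·C_1j = (0.60)(0.7625) + (-0.45)(0.0050) + (-0.10)(0.0850) = 0.44675
adj(I−A) = Cᵀ =
  [ 0.7625   0.4100   0.1075]
  [ 0.0050   0.5300   0.0300]
  [ 0.0850   0.0750   0.5100]
(I − A)⁻¹ = adj(I−A) / det(I−A) ≈
  [   1.7068     0.9177     0.2406]
  [   0.0112     1.1863     0.0672]
  [   0.1903     0.1679     1.1416]
First solve x = (I − A)⁻¹ d = adj(I−A)·d / det(I−A); in particular x_2 = (0.0050·90 + 0.5300·200 + 0.0300·360) / 0.44675 = 117.25 / 0.44675 ≈ 262.451.
Intermediate flow from 3 to 2: z_32 = a_32 · x_2 = 0.05 × 117.25 / 0.44675 = 5.8625 / 0.44675 ≈ 13.1.

z_32 = 13.1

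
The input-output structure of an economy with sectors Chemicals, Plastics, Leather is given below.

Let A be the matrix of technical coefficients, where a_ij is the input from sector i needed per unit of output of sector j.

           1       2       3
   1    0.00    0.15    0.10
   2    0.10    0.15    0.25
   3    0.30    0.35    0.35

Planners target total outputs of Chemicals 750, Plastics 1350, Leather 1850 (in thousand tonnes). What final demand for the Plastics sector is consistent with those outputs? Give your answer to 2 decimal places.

I − A =
  [   1.00    -0.15    -0.10]
  [  -0.10     0.85    -0.25]
  [  -0.30    -0.35     0.65]
d = (I − A) x:
  d_1 = (+1.00)·750 + (-0.15)·1350 + (-0.10)·1850 = 362.50
  d_2 = (-0.10)·750 + (+0.85)·1350 + (-0.25)·1850 = 610.00
  d_3 = (-0.30)·750 + (-0.35)·1350 + (+0.65)·1850 = 505.00

d_2 = 610.00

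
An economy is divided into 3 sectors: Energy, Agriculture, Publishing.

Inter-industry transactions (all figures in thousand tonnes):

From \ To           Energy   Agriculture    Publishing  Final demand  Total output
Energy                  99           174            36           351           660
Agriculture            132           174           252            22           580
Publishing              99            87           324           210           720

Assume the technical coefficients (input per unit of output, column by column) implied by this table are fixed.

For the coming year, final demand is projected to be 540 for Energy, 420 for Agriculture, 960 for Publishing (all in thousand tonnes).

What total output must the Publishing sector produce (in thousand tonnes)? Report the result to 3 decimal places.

Technical coefficients a_ij = z_ij / X_j:
  a_11 = 99/660 = 0.15, a_21 = 132/660 = 0.20, a_31 = 99/660 = 0.15
  a_12 = 174/580 = 0.30, a_22 = 174/580 = 0.30, a_32 = 87/580 = 0.15
  a_13 = 36/720 = 0.05, a_23 = 252/720 = 0.35, a_33 = 324/720 = 0.45
I − A =
  [   0.85    -0.30    -0.05]
  [  -0.20     0.70    -0.35]
  [  -0.15    -0.15     0.55]
Cofactors of I−A, C_ij = (−1)^(i+j)·(minor ij) (rows/columns in the sector order above):
  C_11 = (0.70)(0.55) − (-0.35)(-0.15) = 0.3325
  C_12 = −[(-0.20)(0.55) − (-0.35)(-0.15)] = 0.1625
  C_13 = (-0.20)(-0.15) − (0.70)(-0.15) = 0.1350
  C_21 = −[(-0.30)(0.55) − (-0.05)(-0.15)] = 0.1725
  C_22 = (0.85)(0.55) − (-0.05)(-0.15) = 0.4600
  C_23 = −[(0.85)(-0.15) − (-0.30)(-0.15)] = 0.1725
  C_31 = (-0.30)(-0.35) − (-0.05)(0.70) = 0.1400
  C_32 = −[(0.85)(-0.35) − (-0.05)(-0.20)] = 0.3075
  C_33 = (0.85)(0.70) − (-0.30)(-0.20) = 0.5350
det(I−A) = Σ_j (I−A)_1j·C_1j = (0.85)(0.3325) + (-0.30)(0.1625) + (-0.05)(0.1350) = 0.227125
adj(I−A) = Cᵀ =
  [ 0.3325   0.1725   0.1400]
  [ 0.1625   0.4600   0.3075]
  [ 0.1350   0.1725   0.5350]
(I − A)⁻¹ = adj(I−A) / det(I−A) ≈
  [   1.4640     0.7595     0.6164]
  [   0.7155     2.0253     1.3539]
  [   0.5944     0.7595     2.3555]
x = (I − A)⁻¹ d = adj(I−A)·d / det(I−A), with det(I−A) = 0.227125:
  x_1 = (0.3325·540 + 0.1725·420 + 0.1400·960) / 0.227125 = 386.40 / 0.227125 ≈ 1701.266
  x_2 = (0.1625·540 + 0.4600·420 + 0.3075·960) / 0.227125 = 576.15 / 0.227125 ≈ 2536.709
  x_3 = (0.1350·540 + 0.1725·420 + 0.5350·960) / 0.227125 = 658.95 / 0.227125 ≈ 2901.266

x_3 = 2901.266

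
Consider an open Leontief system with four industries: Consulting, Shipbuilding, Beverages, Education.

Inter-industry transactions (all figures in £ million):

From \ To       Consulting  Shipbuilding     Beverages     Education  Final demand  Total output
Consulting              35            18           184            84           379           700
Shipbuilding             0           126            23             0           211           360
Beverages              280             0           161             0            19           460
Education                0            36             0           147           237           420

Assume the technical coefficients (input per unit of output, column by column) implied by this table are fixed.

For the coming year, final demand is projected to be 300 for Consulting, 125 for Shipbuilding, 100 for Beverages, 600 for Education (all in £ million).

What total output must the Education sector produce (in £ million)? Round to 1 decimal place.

Technical coefficients a_ij = z_ij / X_j:
  a_11 = 35/700 = 0.05, a_21 = 0/700 = 0.00, a_31 = 280/700 = 0.40, a_41 = 0/700 = 0.00
  a_12 = 18/360 = 0.05, a_22 = 126/360 = 0.35, a_32 = 0/360 = 0.00, a_42 = 36/360 = 0.10
  a_13 = 184/460 = 0.40, a_23 = 23/460 = 0.05, a_33 = 161/460 = 0.35, a_43 = 0/460 = 0.00
  a_14 = 84/420 = 0.20, a_24 = 0/420 = 0.00, a_34 = 0/420 = 0.00, a_44 = 147/420 = 0.35
I − A =
  [   0.95    -0.05    -0.40    -0.20]
  [   0.00     0.65    -0.05     0.00]
  [  -0.40     0.00     0.65     0.00]
  [   0.00    -0.10     0.00     0.65]
Compute the cofactors C_ij = (−1)^(i+j)·(3×3 minor ij) of I−A; the adjugate is their transpose:
adj(I−A) = Cᵀ =
  [ 0.274625   0.034125   0.171625   0.084500]
  [ 0.013000   0.297375   0.030875   0.004000]
  [ 0.169000   0.021000   0.401375   0.052000]
  [ 0.002000   0.045750   0.004750   0.296375]
det(I−A) = Σ_j (I−A)_1j·C_1j = (0.95)(0.274625) + (-0.05)(0.013000) + (-0.40)(0.169000) + (-0.20)(0.002000) = 0.19224375
(I − A)⁻¹ = adj(I−A) / det(I−A) ≈
  [   1.4285     0.1775     0.8927     0.4395]
  [   0.0676     1.5469     0.1606     0.0208]
  [   0.8791     0.1092     2.0878     0.2705]
  [   0.0104     0.2380     0.0247     1.5417]
x = (I − A)⁻¹ d = adj(I−A)·d / det(I−A), with det(I−A) = 0.19224375:
  x_1 = (0.274625·300 + 0.034125·125 + 0.171625·100 + 0.084500·600) / 0.19224375 = 154.515625 / 0.19224375 ≈ 803.7
  x_2 = (0.013000·300 + 0.297375·125 + 0.030875·100 + 0.004000·600) / 0.19224375 = 46.559375 / 0.19224375 ≈ 242.2
  x_3 = (0.169000·300 + 0.021000·125 + 0.401375·100 + 0.052000·600) / 0.19224375 = 124.6625 / 0.19224375 ≈ 648.5
  x_4 = (0.002000·300 + 0.045750·125 + 0.004750·100 + 0.296375·600) / 0.19224375 = 184.61875 / 0.19224375 ≈ 960.3

x_4 = 960.3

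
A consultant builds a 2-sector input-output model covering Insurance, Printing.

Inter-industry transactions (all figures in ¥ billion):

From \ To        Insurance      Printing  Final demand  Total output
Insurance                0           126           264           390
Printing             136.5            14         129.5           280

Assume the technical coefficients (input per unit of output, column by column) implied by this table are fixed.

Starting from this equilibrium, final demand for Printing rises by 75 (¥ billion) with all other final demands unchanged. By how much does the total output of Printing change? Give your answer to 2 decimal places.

Technical coefficients a_ij = z_ij / X_j:
  a_11 = 0/390 = 0.00, a_21 = 136.5/390 = 0.35
  a_12 = 126/280 = 0.45, a_22 = 14/280 = 0.05
I − A =
  [   1.00    -0.45]
  [  -0.35     0.95]
det(I−A) = (1.00)(0.95) − (-0.45)(-0.35) = 0.7925
adj(I−A) = [[0.95, 0.45], [0.35, 1.00]]
(I − A)⁻¹ = adj(I−A) / det(I−A) ≈
  [   1.1987     0.5678]
  [   0.4416     1.2618]
Δx = (I − A)⁻¹ Δd with Δd having +75 in the Printing component and 0 elsewhere.
So Δx_2 = L_22 · (+75), where L_22 = adj(I−A)_22 / det(I−A) = 1.00 / 0.7925.
Δx_2 = 1.00 × (+75) / 0.7925 = 75.00 / 0.7925 ≈ 94.64.

Δx_2 = 94.64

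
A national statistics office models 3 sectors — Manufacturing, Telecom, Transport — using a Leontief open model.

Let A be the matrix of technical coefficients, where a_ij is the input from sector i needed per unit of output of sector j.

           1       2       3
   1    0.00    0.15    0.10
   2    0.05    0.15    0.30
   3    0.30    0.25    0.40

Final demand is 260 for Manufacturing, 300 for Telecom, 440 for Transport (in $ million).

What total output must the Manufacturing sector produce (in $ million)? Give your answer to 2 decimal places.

I − A =
  [   1.00    -0.15    -0.10]
  [  -0.05     0.85    -0.30]
  [  -0.30    -0.25     0.60]
Cofactors of I−A, C_ij = (−1)^(i+j)·(minor ij) (rows/columns in the sector order above):
  C_11 = (0.85)(0.60) − (-0.30)(-0.25) = 0.4350
  C_12 = −[(-0.05)(0.60) − (-0.30)(-0.30)] = 0.1200
  C_13 = (-0.05)(-0.25) − (0.85)(-0.30) = 0.2675
  C_21 = −[(-0.15)(0.60) − (-0.10)(-0.25)] = 0.1150
  C_22 = (1.00)(0.60) − (-0.10)(-0.30) = 0.5700
  C_23 = −[(1.00)(-0.25) − (-0.15)(-0.30)] = 0.2950
  C_31 = (-0.15)(-0.30) − (-0.10)(0.85) = 0.1300
  C_32 = −[(1.00)(-0.30) − (-0.10)(-0.05)] = 0.3050
  C_33 = (1.00)(0.85) − (-0.15)(-0.05) = 0.8425
det(I−A) = Σ_j (I−A)_1j·C_1j = (1.00)(0.4350) + (-0.15)(0.1200) + (-0.10)(0.2675) = 0.39025
adj(I−A) = Cᵀ =
  [ 0.4350   0.1150   0.1300]
  [ 0.1200   0.5700   0.3050]
  [ 0.2675   0.2950   0.8425]
(I − A)⁻¹ = adj(I−A) / det(I−A) ≈
  [   1.1147     0.2947     0.3331]
  [   0.3075     1.4606     0.7816]
  [   0.6855     0.7559     2.1589]
x = (I − A)⁻¹ d = adj(I−A)·d / det(I−A), with det(I−A) = 0.39025:
  x_1 = (0.4350·260 + 0.1150·300 + 0.1300·440) / 0.39025 = 204.80 / 0.39025 ≈ 524.79
  x_2 = (0.1200·260 + 0.5700·300 + 0.3050·440) / 0.39025 = 336.40 / 0.39025 ≈ 862.01
  x_3 = (0.2675·260 + 0.2950·300 + 0.8425·440) / 0.39025 = 528.75 / 0.39025 ≈ 1354.90

x_1 = 524.79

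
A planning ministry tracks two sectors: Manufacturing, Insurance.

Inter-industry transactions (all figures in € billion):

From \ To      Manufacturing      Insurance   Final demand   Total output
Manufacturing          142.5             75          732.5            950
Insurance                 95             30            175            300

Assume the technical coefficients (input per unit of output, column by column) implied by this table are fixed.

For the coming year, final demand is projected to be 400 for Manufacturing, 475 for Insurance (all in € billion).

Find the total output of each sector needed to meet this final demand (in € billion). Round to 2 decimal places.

x_1 = 646.96, x_2 = 599.66

Technical coefficients a_ij = z_ij / X_j:
  a_11 = 142.5/950 = 0.15, a_21 = 95/950 = 0.10
  a_12 = 75/300 = 0.25, a_22 = 30/300 = 0.10
I − A =
  [   0.85    -0.25]
  [  -0.10     0.90]
det(I−A) = (0.85)(0.90) − (-0.25)(-0.10) = 0.7400
adj(I−A) = [[0.90, 0.25], [0.10, 0.85]]
(I − A)⁻¹ = adj(I−A) / det(I−A) ≈
  [   1.2162     0.3378]
  [   0.1351     1.1486]
x = (I − A)⁻¹ d = adj(I−A)·d / det(I−A), with det(I−A) = 0.7400:
  x_1 = (0.90·400 + 0.25·475) / 0.7400 = 478.75 / 0.7400 ≈ 646.96
  x_2 = (0.10·400 + 0.85·475) / 0.7400 = 443.75 / 0.7400 ≈ 599.66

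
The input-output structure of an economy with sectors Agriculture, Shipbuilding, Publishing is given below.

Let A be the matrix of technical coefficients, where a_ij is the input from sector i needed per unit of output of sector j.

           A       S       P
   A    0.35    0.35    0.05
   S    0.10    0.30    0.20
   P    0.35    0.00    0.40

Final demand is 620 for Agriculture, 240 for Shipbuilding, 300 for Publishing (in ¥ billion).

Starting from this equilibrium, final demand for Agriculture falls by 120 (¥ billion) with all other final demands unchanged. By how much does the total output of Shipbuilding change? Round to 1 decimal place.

Δx_S = -72.5

I − A =
  [   0.65    -0.35    -0.05]
  [  -0.10     0.70    -0.20]
  [  -0.35     0.00     0.60]
Cofactors of I−A, C_ij = (−1)^(i+j)·(minor ij) (rows/columns in the sector order above):
  C_11 = (0.70)(0.60) − (-0.20)(0.00) = 0.4200
  C_12 = −[(-0.10)(0.60) − (-0.20)(-0.35)] = 0.1300
  C_13 = (-0.10)(0.00) − (0.70)(-0.35) = 0.2450
  C_21 = −[(-0.35)(0.60) − (-0.05)(0.00)] = 0.2100
  C_22 = (0.65)(0.60) − (-0.05)(-0.35) = 0.3725
  C_23 = −[(0.65)(0.00) − (-0.35)(-0.35)] = 0.1225
  C_31 = (-0.35)(-0.20) − (-0.05)(0.70) = 0.1050
  C_32 = −[(0.65)(-0.20) − (-0.05)(-0.10)] = 0.1350
  C_33 = (0.65)(0.70) − (-0.35)(-0.10) = 0.4200
det(I−A) = Σ_j (I−A)_1j·C_1j = (0.65)(0.4200) + (-0.35)(0.1300) + (-0.05)(0.2450) = 0.21525
adj(I−A) = Cᵀ =
  [ 0.4200   0.2100   0.1050]
  [ 0.1300   0.3725   0.1350]
  [ 0.2450   0.1225   0.4200]
(I − A)⁻¹ = adj(I−A) / det(I−A) ≈
  [   1.9512     0.9756     0.4878]
  [   0.6039     1.7305     0.6272]
  [   1.1382     0.5691     1.9512]
Δx = (I − A)⁻¹ Δd with Δd having -120 in the Agriculture component and 0 elsewhere.
So Δx_S = L_SA · (-120), where L_SA = adj(I−A)_SA / det(I−A) = 0.1300 / 0.21525.
Δx_S = 0.1300 × (-120) / 0.21525 = -15.60 / 0.21525 ≈ -72.5.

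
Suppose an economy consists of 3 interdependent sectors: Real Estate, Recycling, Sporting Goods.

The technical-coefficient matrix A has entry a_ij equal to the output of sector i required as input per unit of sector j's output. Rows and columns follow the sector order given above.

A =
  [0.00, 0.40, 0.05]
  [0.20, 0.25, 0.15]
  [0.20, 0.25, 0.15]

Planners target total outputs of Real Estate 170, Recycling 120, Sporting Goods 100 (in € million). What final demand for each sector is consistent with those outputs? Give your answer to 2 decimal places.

I − A =
  [   1.00    -0.40    -0.05]
  [  -0.20     0.75    -0.15]
  [  -0.20    -0.25     0.85]
d = (I − A) x:
  d_1 = (+1.00)·170 + (-0.40)·120 + (-0.05)·100 = 117.00
  d_2 = (-0.20)·170 + (+0.75)·120 + (-0.15)·100 = 41.00
  d_3 = (-0.20)·170 + (-0.25)·120 + (+0.85)·100 = 21.00

d_1 = 117.00, d_2 = 41.00, d_3 = 21.00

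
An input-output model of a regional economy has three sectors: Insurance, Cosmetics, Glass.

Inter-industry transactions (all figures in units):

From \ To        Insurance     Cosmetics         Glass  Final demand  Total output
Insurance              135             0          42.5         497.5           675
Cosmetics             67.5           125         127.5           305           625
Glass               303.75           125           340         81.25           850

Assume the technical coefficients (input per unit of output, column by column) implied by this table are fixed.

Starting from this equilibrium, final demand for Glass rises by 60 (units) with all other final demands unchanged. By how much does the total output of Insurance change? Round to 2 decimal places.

Technical coefficients a_ij = z_ij / X_j:
  a_11 = 135/675 = 0.20, a_21 = 67.5/675 = 0.10, a_31 = 303.75/675 = 0.45
  a_12 = 0/625 = 0.00, a_22 = 125/625 = 0.20, a_32 = 125/625 = 0.20
  a_13 = 42.5/850 = 0.05, a_23 = 127.5/850 = 0.15, a_33 = 340/850 = 0.40
I − A =
  [   0.80     0.00    -0.05]
  [  -0.10     0.80    -0.15]
  [  -0.45    -0.20     0.60]
Cofactors of I−A, C_ij = (−1)^(i+j)·(minor ij) (rows/columns in the sector order above):
  C_11 = (0.80)(0.60) − (-0.15)(-0.20) = 0.4500
  C_12 = −[(-0.10)(0.60) − (-0.15)(-0.45)] = 0.1275
  C_13 = (-0.10)(-0.20) − (0.80)(-0.45) = 0.3800
  C_21 = −[(0.00)(0.60) − (-0.05)(-0.20)] = 0.0100
  C_22 = (0.80)(0.60) − (-0.05)(-0.45) = 0.4575
  C_23 = −[(0.80)(-0.20) − (0.00)(-0.45)] = 0.1600
  C_31 = (0.00)(-0.15) − (-0.05)(0.80) = 0.0400
  C_32 = −[(0.80)(-0.15) − (-0.05)(-0.10)] = 0.1250
  C_33 = (0.80)(0.80) − (0.00)(-0.10) = 0.6400
det(I−A) = Σ_j (I−A)_1j·C_1j = (0.80)(0.4500) + (0.00)(0.1275) + (-0.05)(0.3800) = 0.3410
adj(I−A) = Cᵀ =
  [ 0.4500   0.0100   0.0400]
  [ 0.1275   0.4575   0.1250]
  [ 0.3800   0.1600   0.6400]
(I − A)⁻¹ = adj(I−A) / det(I−A) ≈
  [   1.3196     0.0293     0.1173]
  [   0.3739     1.3416     0.3666]
  [   1.1144     0.4692     1.8768]
Δx = (I − A)⁻¹ Δd with Δd having +60 in the Glass component and 0 elsewhere.
So Δx_1 = L_13 · (+60), where L_13 = adj(I−A)_13 / det(I−A) = 0.0400 / 0.3410.
Δx_1 = 0.0400 × (+60) / 0.3410 = 2.40 / 0.3410 ≈ 7.04.

Δx_1 = 7.04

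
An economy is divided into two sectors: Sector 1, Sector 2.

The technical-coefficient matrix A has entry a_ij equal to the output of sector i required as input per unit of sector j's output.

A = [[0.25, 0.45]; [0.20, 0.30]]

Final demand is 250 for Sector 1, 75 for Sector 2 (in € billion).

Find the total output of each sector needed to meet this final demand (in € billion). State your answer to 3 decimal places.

x_1 = 479.885, x_2 = 244.253

I − A =
  [   0.75    -0.45]
  [  -0.20     0.70]
det(I−A) = (0.75)(0.70) − (-0.45)(-0.20) = 0.4350
adj(I−A) = [[0.70, 0.45], [0.20, 0.75]]
(I − A)⁻¹ = adj(I−A) / det(I−A) ≈
  [   1.6092     1.0345]
  [   0.4598     1.7241]
x = (I − A)⁻¹ d = adj(I−A)·d / det(I−A), with det(I−A) = 0.4350:
  x_1 = (0.70·250 + 0.45·75) / 0.4350 = 208.75 / 0.4350 ≈ 479.885
  x_2 = (0.20·250 + 0.75·75) / 0.4350 = 106.25 / 0.4350 ≈ 244.253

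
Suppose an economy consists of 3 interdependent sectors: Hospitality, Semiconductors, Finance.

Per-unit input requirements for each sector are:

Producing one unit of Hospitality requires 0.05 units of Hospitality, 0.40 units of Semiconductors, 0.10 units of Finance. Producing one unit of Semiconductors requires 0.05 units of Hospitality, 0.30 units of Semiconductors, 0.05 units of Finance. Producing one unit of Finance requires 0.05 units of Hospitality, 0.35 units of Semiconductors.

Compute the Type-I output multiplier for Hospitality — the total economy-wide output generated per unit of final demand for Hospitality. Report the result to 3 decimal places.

m_1 = 1.941

I − A =
  [   0.95    -0.05    -0.05]
  [  -0.40     0.70    -0.35]
  [  -0.10    -0.05     1.00]
Cofactors of I−A, C_ij = (−1)^(i+j)·(minor ij) (rows/columns in the sector order above):
  C_11 = (0.70)(1.00) − (-0.35)(-0.05) = 0.6825
  C_12 = −[(-0.40)(1.00) − (-0.35)(-0.10)] = 0.4350
  C_13 = (-0.40)(-0.05) − (0.70)(-0.10) = 0.0900
  C_21 = −[(-0.05)(1.00) − (-0.05)(-0.05)] = 0.0525
  C_22 = (0.95)(1.00) − (-0.05)(-0.10) = 0.9450
  C_23 = −[(0.95)(-0.05) − (-0.05)(-0.10)] = 0.0525
  C_31 = (-0.05)(-0.35) − (-0.05)(0.70) = 0.0525
  C_32 = −[(0.95)(-0.35) − (-0.05)(-0.40)] = 0.3525
  C_33 = (0.95)(0.70) − (-0.05)(-0.40) = 0.6450
det(I−A) = Σ_j (I−A)_1j·C_1j = (0.95)(0.6825) + (-0.05)(0.4350) + (-0.05)(0.0900) = 0.622125
adj(I−A) = Cᵀ =
  [ 0.6825   0.0525   0.0525]
  [ 0.4350   0.9450   0.3525]
  [ 0.0900   0.0525   0.6450]
(I − A)⁻¹ = adj(I−A) / det(I−A) ≈
  [   1.0970     0.0844     0.0844]
  [   0.6992     1.5190     0.5666]
  [   0.1447     0.0844     1.0368]
The output multiplier for sector j is the column-j sum of the Leontief inverse (I − A)⁻¹ = adj(I−A) / det(I−A).
Column 1 of adj(I−A): (0.6825, 0.4350, 0.0900); det(I−A) = 0.622125.
m_1 = (0.6825 + 0.4350 + 0.0900) / 0.622125 = 1.2075 / 0.622125 ≈ 1.941.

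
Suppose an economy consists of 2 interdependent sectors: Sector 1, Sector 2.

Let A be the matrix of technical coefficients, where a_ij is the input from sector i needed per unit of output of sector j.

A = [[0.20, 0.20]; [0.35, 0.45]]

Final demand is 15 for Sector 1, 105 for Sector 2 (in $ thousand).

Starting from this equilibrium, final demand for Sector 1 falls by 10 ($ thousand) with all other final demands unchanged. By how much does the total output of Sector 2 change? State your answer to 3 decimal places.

Δx_2 = -9.459

I − A =
  [   0.80    -0.20]
  [  -0.35     0.55]
det(I−A) = (0.80)(0.55) − (-0.20)(-0.35) = 0.3700
adj(I−A) = [[0.55, 0.20], [0.35, 0.80]]
(I − A)⁻¹ = adj(I−A) / det(I−A) ≈
  [   1.4865     0.5405]
  [   0.9459     2.1622]
Δx = (I − A)⁻¹ Δd with Δd having -10 in the Sector 1 component and 0 elsewhere.
So Δx_2 = L_21 · (-10), where L_21 = adj(I−A)_21 / det(I−A) = 0.35 / 0.3700.
Δx_2 = 0.35 × (-10) / 0.3700 = -3.50 / 0.3700 ≈ -9.459.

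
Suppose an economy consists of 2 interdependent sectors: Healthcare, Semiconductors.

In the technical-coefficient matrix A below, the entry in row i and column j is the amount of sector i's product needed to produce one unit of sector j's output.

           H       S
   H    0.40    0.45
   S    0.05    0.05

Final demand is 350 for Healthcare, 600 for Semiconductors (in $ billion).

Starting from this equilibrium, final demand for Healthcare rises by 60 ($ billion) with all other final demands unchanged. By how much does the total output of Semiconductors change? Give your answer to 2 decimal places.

I − A =
  [   0.60    -0.45]
  [  -0.05     0.95]
det(I−A) = (0.60)(0.95) − (-0.45)(-0.05) = 0.5475
adj(I−A) = [[0.95, 0.45], [0.05, 0.60]]
(I − A)⁻¹ = adj(I−A) / det(I−A) ≈
  [   1.7352     0.8219]
  [   0.0913     1.0959]
Δx = (I − A)⁻¹ Δd with Δd having +60 in the Healthcare component and 0 elsewhere.
So Δx_S = L_SH · (+60), where L_SH = adj(I−A)_SH / det(I−A) = 0.05 / 0.5475.
Δx_S = 0.05 × (+60) / 0.5475 = 3.00 / 0.5475 ≈ 5.48.

Δx_S = 5.48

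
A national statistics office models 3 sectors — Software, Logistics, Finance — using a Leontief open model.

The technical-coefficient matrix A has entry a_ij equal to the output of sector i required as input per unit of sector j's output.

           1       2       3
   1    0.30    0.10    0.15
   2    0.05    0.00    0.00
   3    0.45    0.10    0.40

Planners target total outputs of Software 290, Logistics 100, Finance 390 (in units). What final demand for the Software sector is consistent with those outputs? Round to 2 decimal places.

d_1 = 134.50

I − A =
  [   0.70    -0.10    -0.15]
  [  -0.05     1.00     0.00]
  [  -0.45    -0.10     0.60]
d = (I − A) x:
  d_1 = (+0.70)·290 + (-0.10)·100 + (-0.15)·390 = 134.50
  d_2 = (-0.05)·290 + (+1.00)·100 + (+0.00)·390 = 85.50
  d_3 = (-0.45)·290 + (-0.10)·100 + (+0.60)·390 = 93.50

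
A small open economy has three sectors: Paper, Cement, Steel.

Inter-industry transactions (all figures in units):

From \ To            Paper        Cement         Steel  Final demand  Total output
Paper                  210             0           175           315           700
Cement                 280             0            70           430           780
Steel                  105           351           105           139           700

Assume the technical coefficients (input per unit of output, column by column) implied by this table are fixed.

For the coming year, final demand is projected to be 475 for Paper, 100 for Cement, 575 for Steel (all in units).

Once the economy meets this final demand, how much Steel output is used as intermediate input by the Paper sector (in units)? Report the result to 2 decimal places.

Technical coefficients a_ij = z_ij / X_j:
  a_PP = 210/700 = 0.30, a_CP = 280/700 = 0.40, a_SP = 105/700 = 0.15
  a_PC = 0/780 = 0.00, a_CC = 0/780 = 0.00, a_SC = 351/780 = 0.45
  a_PS = 175/700 = 0.25, a_CS = 70/700 = 0.10, a_SS = 105/700 = 0.15
I − A =
  [   0.70     0.00    -0.25]
  [  -0.40     1.00    -0.10]
  [  -0.15    -0.45     0.85]
Cofactors of I−A, C_ij = (−1)^(i+j)·(minor ij) (rows/columns in the sector order above):
  C_11 = (1.00)(0.85) − (-0.10)(-0.45) = 0.8050
  C_12 = −[(-0.40)(0.85) − (-0.10)(-0.15)] = 0.3550
  C_13 = (-0.40)(-0.45) − (1.00)(-0.15) = 0.3300
  C_21 = −[(0.00)(0.85) − (-0.25)(-0.45)] = 0.1125
  C_22 = (0.70)(0.85) − (-0.25)(-0.15) = 0.5575
  C_23 = −[(0.70)(-0.45) − (0.00)(-0.15)] = 0.3150
  C_31 = (0.00)(-0.10) − (-0.25)(1.00) = 0.2500
  C_32 = −[(0.70)(-0.10) − (-0.25)(-0.40)] = 0.1700
  C_33 = (0.70)(1.00) − (0.00)(-0.40) = 0.7000
det(I−A) = Σ_j (I−A)_1j·C_1j = (0.70)(0.8050) + (0.00)(0.3550) + (-0.25)(0.3300) = 0.4810
adj(I−A) = Cᵀ =
  [ 0.8050   0.1125   0.2500]
  [ 0.3550   0.5575   0.1700]
  [ 0.3300   0.3150   0.7000]
(I − A)⁻¹ = adj(I−A) / det(I−A) ≈
  [   1.6736     0.2339     0.5198]
  [   0.7380     1.1590     0.3534]
  [   0.6861     0.6549     1.4553]
First solve x = (I − A)⁻¹ d = adj(I−A)·d / det(I−A); in particular x_P = (0.8050·475 + 0.1125·100 + 0.2500·575) / 0.4810 = 537.375 / 0.4810 ≈ 1117.2037.
Intermediate flow from S to P: z_SP = a_SP · x_P = 0.15 × 537.375 / 0.4810 = 80.60625 / 0.4810 ≈ 167.58.

z_SP = 167.58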